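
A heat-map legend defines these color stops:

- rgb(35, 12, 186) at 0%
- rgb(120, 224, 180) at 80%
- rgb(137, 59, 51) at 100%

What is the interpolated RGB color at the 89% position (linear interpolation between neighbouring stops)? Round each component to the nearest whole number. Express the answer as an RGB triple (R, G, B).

89% lies between the 80% and 100% stops, so the local fraction is t = (89 − 80)/(100 − 80) = 9/20 ≈ 0.45.
R = 120 + 0.45 × (137 − 120) = 127.65 → 128
G = 224 + 0.45 × (59 − 224) = 149.75 → 150
B = 180 + 0.45 × (51 − 180) = 121.95 → 122

(128, 150, 122)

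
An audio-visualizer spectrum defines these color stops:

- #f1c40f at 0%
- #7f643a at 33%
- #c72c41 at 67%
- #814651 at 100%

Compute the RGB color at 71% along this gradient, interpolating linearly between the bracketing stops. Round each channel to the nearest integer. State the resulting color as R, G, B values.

71% lies between the 67% and 100% stops, so the local fraction is t = (71 − 67)/(100 − 67) = 4/33 ≈ 0.1212.
#c72c41 → (199, 44, 65); #814651 → (129, 70, 81).
R = 199 + 0.1212 × (129 − 199) = 190.516 → 191
G = 44 + 0.1212 × (70 − 44) = 47.151 → 47
B = 65 + 0.1212 × (81 − 65) = 66.939 → 67

(191, 47, 67)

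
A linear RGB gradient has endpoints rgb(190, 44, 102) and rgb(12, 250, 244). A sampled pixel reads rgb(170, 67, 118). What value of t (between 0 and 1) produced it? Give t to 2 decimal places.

Invert the lerp on the G channel (largest span, 206): t = (67 − 44) / (250 − 44) = 23/206 = 0.11165.
Check on R: (170 − 190)/(12 − 190) = 0.1124 ✓

0.11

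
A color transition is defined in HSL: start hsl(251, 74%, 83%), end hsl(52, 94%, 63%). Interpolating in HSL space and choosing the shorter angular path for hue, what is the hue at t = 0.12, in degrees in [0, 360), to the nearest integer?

270

Hue: 52 − 251 = -199°, but |-199| > 180 so the shorter arc goes the other way: Δh = -199 + 360 = 161°.
H = 251 + 0.12 × (161) = 270.32 → 270°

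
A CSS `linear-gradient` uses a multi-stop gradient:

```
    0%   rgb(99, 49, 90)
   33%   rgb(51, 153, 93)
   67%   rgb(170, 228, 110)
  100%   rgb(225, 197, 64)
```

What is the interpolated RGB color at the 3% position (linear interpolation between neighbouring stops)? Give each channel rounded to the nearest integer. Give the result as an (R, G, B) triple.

3% lies between the 0% and 33% stops, so the local fraction is t = (3 − 0)/(33 − 0) = 3/33 ≈ 0.0909.
R = 99 + 0.0909 × (51 − 99) = 94.637 → 95
G = 49 + 0.0909 × (153 − 49) = 58.454 → 58
B = 90 + 0.0909 × (93 − 90) = 90.273 → 90

(95, 58, 90)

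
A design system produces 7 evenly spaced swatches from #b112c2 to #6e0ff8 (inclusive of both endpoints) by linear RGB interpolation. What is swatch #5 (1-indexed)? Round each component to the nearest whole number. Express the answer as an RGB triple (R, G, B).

With 7 swatches and endpoints inclusive, swatch 5 sits at t = (5 − 1)/(7 − 1) = 4/6 ≈ 0.6667.
#b112c2 → (177, 18, 194); #6e0ff8 → (110, 15, 248).
R = 177 + 0.6667 × (110 − 177) = 132.331 → 132
G = 18 + 0.6667 × (15 − 18) = 16 → 16
B = 194 + 0.6667 × (248 − 194) = 230.002 → 230

(132, 16, 230)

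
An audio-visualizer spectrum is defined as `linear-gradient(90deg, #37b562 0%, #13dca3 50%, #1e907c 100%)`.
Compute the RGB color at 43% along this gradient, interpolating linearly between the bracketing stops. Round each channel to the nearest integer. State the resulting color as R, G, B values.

(24, 215, 154)

43% lies between the 0% and 50% stops, so the local fraction is t = (43 − 0)/(50 − 0) = 43/50 ≈ 0.86.
#37b562 → (55, 181, 98); #13dca3 → (19, 220, 163).
R = 55 + 0.86 × (19 − 55) = 24.04 → 24
G = 181 + 0.86 × (220 − 181) = 214.54 → 215
B = 98 + 0.86 × (163 − 98) = 153.9 → 154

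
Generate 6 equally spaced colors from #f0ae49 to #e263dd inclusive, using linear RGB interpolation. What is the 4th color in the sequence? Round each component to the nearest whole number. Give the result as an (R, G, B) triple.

With 6 swatches and endpoints inclusive, swatch 4 sits at t = (4 − 1)/(6 − 1) = 3/5 ≈ 0.6.
#f0ae49 → (240, 174, 73); #e263dd → (226, 99, 221).
R = 240 + 0.6 × (226 − 240) = 231.6 → 232
G = 174 + 0.6 × (99 − 174) = 129 → 129
B = 73 + 0.6 × (221 − 73) = 161.8 → 162

(232, 129, 162)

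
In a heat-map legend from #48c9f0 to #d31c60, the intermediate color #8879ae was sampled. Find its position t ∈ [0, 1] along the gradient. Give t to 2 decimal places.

Invert the lerp on the G channel (largest span, 173): t = (121 − 201) / (28 − 201) = -80/-173 = 0.46243.
Check on R: (136 − 72)/(211 − 72) = 0.4604 ✓

0.46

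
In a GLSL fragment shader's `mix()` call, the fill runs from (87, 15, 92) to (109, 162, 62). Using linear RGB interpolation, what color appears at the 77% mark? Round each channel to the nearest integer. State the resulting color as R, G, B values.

77% corresponds to t = 0.77.
R = 87 + 0.77 × (109 − 87) = 87 + 0.77 × 22 = 103.94 → 104
G = 15 + 0.77 × (162 − 15) = 15 + 0.77 × 147 = 128.19 → 128
B = 92 + 0.77 × (62 − 92) = 92 + 0.77 × -30 = 68.9 → 69

(104, 128, 69)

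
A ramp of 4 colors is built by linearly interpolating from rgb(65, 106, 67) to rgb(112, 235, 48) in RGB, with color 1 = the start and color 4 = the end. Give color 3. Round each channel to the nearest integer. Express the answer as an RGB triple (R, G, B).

(96, 192, 54)

With 4 swatches and endpoints inclusive, swatch 3 sits at t = (3 − 1)/(4 − 1) = 2/3 ≈ 0.6667.
R = 65 + 0.6667 × (112 − 65) = 96.335 → 96
G = 106 + 0.6667 × (235 − 106) = 192.004 → 192
B = 67 + 0.6667 × (48 − 67) = 54.333 → 54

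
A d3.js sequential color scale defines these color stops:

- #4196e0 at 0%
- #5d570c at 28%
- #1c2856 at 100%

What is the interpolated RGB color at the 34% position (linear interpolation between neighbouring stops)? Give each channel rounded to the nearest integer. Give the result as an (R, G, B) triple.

34% lies between the 28% and 100% stops, so the local fraction is t = (34 − 28)/(100 − 28) = 6/72 ≈ 0.0833.
#5d570c → (93, 87, 12); #1c2856 → (28, 40, 86).
R = 93 + 0.0833 × (28 − 93) = 87.585 → 88
G = 87 + 0.0833 × (40 − 87) = 83.085 → 83
B = 12 + 0.0833 × (86 − 12) = 18.164 → 18

(88, 83, 18)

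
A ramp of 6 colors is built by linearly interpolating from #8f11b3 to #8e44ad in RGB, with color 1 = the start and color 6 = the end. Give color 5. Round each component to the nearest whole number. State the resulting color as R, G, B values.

(142, 58, 174)

With 6 swatches and endpoints inclusive, swatch 5 sits at t = (5 − 1)/(6 − 1) = 4/5 ≈ 0.8.
#8f11b3 → (143, 17, 179); #8e44ad → (142, 68, 173).
R = 143 + 0.8 × (142 − 143) = 142.2 → 142
G = 17 + 0.8 × (68 − 17) = 57.8 → 58
B = 179 + 0.8 × (173 − 179) = 174.2 → 174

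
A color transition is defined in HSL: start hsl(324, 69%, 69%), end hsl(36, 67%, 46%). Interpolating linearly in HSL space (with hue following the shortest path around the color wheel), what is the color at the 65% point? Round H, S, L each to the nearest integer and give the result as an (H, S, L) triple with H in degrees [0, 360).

Hue: 36 − 324 = -288°, but |-288| > 180 so the shorter arc goes the other way: Δh = -288 + 360 = 72°.
H = 324 + 0.65 × (72) = 370.8 → 371 → 371 mod 360 = 11°
S = 69 + 0.65 × (67 − 69) = 67.7 → 68%
L = 69 + 0.65 × (46 − 69) = 54.05 → 54%

(11, 68, 54)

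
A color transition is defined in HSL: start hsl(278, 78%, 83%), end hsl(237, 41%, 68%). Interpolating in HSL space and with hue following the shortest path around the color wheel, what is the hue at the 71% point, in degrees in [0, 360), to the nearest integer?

249

Hue arc: Δh = 237 − 278 = -41° (|Δh| ≤ 180, already the shorter path).
H = 278 + 0.71 × (-41) = 248.89 → 249°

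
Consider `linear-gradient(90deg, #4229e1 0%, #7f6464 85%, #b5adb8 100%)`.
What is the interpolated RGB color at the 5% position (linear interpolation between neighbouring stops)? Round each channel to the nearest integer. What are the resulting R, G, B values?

(70, 44, 218)

5% lies between the 0% and 85% stops, so the local fraction is t = (5 − 0)/(85 − 0) = 5/85 ≈ 0.0588.
#4229e1 → (66, 41, 225); #7f6464 → (127, 100, 100).
R = 66 + 0.0588 × (127 − 66) = 69.587 → 70
G = 41 + 0.0588 × (100 − 41) = 44.469 → 44
B = 225 + 0.0588 × (100 − 225) = 217.65 → 218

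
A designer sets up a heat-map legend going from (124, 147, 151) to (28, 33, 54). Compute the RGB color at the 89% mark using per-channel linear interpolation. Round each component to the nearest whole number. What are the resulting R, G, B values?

89% corresponds to t = 0.89.
R = 124 + 0.89 × (28 − 124) = 124 + 0.89 × -96 = 38.56 → 39
G = 147 + 0.89 × (33 − 147) = 147 + 0.89 × -114 = 45.54 → 46
B = 151 + 0.89 × (54 − 151) = 151 + 0.89 × -97 = 64.67 → 65

(39, 46, 65)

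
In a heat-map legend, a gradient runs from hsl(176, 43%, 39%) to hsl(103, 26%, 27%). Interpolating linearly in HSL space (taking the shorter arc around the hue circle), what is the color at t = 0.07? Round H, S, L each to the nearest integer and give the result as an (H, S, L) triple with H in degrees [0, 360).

Hue arc: Δh = 103 − 176 = -73° (|Δh| ≤ 180, already the shorter path).
H = 176 + 0.07 × (-73) = 170.89 → 171°
S = 43 + 0.07 × (26 − 43) = 41.81 → 42%
L = 39 + 0.07 × (27 − 39) = 38.16 → 38%

(171, 42, 38)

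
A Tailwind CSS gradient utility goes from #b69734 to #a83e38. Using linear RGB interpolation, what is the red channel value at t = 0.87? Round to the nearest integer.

R₁ = 182 (from #b69734), R₂ = 168 (from #a83e38).
R = 182 + 0.87 × (168 − 182) = 169.82 → 170

170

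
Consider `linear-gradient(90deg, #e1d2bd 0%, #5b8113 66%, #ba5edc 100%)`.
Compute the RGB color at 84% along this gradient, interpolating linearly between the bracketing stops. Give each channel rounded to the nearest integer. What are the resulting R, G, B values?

(141, 110, 125)

84% lies between the 66% and 100% stops, so the local fraction is t = (84 − 66)/(100 − 66) = 18/34 ≈ 0.5294.
#5b8113 → (91, 129, 19); #ba5edc → (186, 94, 220).
R = 91 + 0.5294 × (186 − 91) = 141.293 → 141
G = 129 + 0.5294 × (94 − 129) = 110.471 → 110
B = 19 + 0.5294 × (220 − 19) = 125.409 → 125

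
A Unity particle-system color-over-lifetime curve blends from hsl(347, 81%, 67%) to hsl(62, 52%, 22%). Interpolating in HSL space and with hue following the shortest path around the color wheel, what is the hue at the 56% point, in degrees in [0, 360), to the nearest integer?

29

Hue: 62 − 347 = -285°, but |-285| > 180 so the shorter arc goes the other way: Δh = -285 + 360 = 75°.
H = 347 + 0.56 × (75) = 389 → 389 → 389 mod 360 = 29°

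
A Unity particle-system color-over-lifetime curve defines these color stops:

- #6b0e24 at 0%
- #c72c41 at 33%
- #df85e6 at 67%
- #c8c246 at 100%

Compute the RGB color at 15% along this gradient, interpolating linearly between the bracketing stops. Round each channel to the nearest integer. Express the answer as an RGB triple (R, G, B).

15% lies between the 0% and 33% stops, so the local fraction is t = (15 − 0)/(33 − 0) = 15/33 ≈ 0.4545.
#6b0e24 → (107, 14, 36); #c72c41 → (199, 44, 65).
R = 107 + 0.4545 × (199 − 107) = 148.814 → 149
G = 14 + 0.4545 × (44 − 14) = 27.635 → 28
B = 36 + 0.4545 × (65 − 36) = 49.181 → 49

(149, 28, 49)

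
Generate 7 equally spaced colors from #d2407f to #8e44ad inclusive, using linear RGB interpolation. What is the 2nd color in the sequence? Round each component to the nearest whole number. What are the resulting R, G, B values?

With 7 swatches and endpoints inclusive, swatch 2 sits at t = (2 − 1)/(7 − 1) = 1/6 ≈ 0.1667.
#d2407f → (210, 64, 127); #8e44ad → (142, 68, 173).
R = 210 + 0.1667 × (142 − 210) = 198.664 → 199
G = 64 + 0.1667 × (68 − 64) = 64.667 → 65
B = 127 + 0.1667 × (173 − 127) = 134.668 → 135

(199, 65, 135)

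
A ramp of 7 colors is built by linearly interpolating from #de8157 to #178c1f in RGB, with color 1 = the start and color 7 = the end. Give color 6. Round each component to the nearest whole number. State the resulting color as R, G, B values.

With 7 swatches and endpoints inclusive, swatch 6 sits at t = (6 − 1)/(7 − 1) = 5/6 ≈ 0.8333.
#de8157 → (222, 129, 87); #178c1f → (23, 140, 31).
R = 222 + 0.8333 × (23 − 222) = 56.173 → 56
G = 129 + 0.8333 × (140 − 129) = 138.166 → 138
B = 87 + 0.8333 × (31 − 87) = 40.335 → 40

(56, 138, 40)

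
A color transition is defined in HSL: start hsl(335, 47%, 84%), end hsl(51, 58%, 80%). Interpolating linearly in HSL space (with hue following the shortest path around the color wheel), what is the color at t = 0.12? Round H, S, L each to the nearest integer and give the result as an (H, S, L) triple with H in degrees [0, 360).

Hue: 51 − 335 = -284°, but |-284| > 180 so the shorter arc goes the other way: Δh = -284 + 360 = 76°.
H = 335 + 0.12 × (76) = 344.12 → 344°
S = 47 + 0.12 × (58 − 47) = 48.32 → 48%
L = 84 + 0.12 × (80 − 84) = 83.52 → 84%

(344, 48, 84)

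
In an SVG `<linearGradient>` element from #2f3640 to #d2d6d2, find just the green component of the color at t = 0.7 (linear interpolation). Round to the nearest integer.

166

G₁ = 54 (from #2f3640), G₂ = 214 (from #d2d6d2).
G = 54 + 0.7 × (214 − 54) = 166 → 166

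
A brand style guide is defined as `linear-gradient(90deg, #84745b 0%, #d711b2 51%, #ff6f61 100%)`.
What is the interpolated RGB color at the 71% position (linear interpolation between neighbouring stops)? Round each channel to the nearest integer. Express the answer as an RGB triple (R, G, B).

(231, 55, 145)

71% lies between the 51% and 100% stops, so the local fraction is t = (71 − 51)/(100 − 51) = 20/49 ≈ 0.4082.
#d711b2 → (215, 17, 178); #ff6f61 → (255, 111, 97).
R = 215 + 0.4082 × (255 − 215) = 231.328 → 231
G = 17 + 0.4082 × (111 − 17) = 55.371 → 55
B = 178 + 0.4082 × (97 − 178) = 144.936 → 145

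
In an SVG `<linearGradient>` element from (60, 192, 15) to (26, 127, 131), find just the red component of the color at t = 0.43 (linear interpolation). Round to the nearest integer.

R = 60 + 0.43 × (26 − 60) = 45.38 → 45

45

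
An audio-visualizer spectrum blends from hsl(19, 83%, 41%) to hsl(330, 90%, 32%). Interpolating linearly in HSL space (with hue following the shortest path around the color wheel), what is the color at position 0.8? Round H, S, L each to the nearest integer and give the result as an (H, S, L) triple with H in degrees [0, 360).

(340, 89, 34)

Hue: 330 − 19 = 311°, but |311| > 180 so the shorter arc goes the other way: Δh = 311 − 360 = -49°.
H = 19 + 0.8 × (-49) = -20.2 → -20 → -20 mod 360 = 340°
S = 83 + 0.8 × (90 − 83) = 88.6 → 89%
L = 41 + 0.8 × (32 − 41) = 33.8 → 34%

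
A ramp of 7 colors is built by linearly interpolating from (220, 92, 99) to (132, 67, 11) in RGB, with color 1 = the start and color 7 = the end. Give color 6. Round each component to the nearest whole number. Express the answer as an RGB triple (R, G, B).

(147, 71, 26)

With 7 swatches and endpoints inclusive, swatch 6 sits at t = (6 − 1)/(7 − 1) = 5/6 ≈ 0.8333.
R = 220 + 0.8333 × (132 − 220) = 146.67 → 147
G = 92 + 0.8333 × (67 − 92) = 71.168 → 71
B = 99 + 0.8333 × (11 − 99) = 25.67 → 26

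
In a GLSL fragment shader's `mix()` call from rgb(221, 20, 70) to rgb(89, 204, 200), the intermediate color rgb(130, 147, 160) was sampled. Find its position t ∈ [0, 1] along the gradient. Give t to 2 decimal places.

0.69

Invert the lerp on the G channel (largest span, 184): t = (147 − 20) / (204 − 20) = 127/184 = 0.69022.
Check on R: (130 − 221)/(89 − 221) = 0.6894 ✓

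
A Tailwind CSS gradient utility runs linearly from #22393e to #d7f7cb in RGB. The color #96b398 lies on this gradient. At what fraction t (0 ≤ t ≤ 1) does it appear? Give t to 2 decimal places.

0.64

Invert the lerp on the G channel (largest span, 190): t = (179 − 57) / (247 − 57) = 122/190 = 0.64211.
Check on R: (150 − 34)/(215 − 34) = 0.6409 ✓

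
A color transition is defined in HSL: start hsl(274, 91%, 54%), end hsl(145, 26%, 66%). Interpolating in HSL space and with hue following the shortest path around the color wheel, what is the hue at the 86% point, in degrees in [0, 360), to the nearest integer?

163

Hue arc: Δh = 145 − 274 = -129° (|Δh| ≤ 180, already the shorter path).
H = 274 + 0.86 × (-129) = 163.06 → 163°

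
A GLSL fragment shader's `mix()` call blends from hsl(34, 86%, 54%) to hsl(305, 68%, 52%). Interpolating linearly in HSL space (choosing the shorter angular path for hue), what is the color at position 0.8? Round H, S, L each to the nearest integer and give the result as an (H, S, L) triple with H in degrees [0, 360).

Hue: 305 − 34 = 271°, but |271| > 180 so the shorter arc goes the other way: Δh = 271 − 360 = -89°.
H = 34 + 0.8 × (-89) = -37.2 → -37 → -37 mod 360 = 323°
S = 86 + 0.8 × (68 − 86) = 71.6 → 72%
L = 54 + 0.8 × (52 − 54) = 52.4 → 52%

(323, 72, 52)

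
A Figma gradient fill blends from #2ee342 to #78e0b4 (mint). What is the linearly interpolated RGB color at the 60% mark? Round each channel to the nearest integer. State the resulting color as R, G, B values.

(90, 225, 134)

#2ee342 → (46, 227, 66); #78e0b4 → (120, 224, 180).
60% corresponds to t = 0.6.
R = 46 + 0.6 × (120 − 46) = 46 + 0.6 × 74 = 90.4 → 90
G = 227 + 0.6 × (224 − 227) = 227 + 0.6 × -3 = 225.2 → 225
B = 66 + 0.6 × (180 − 66) = 66 + 0.6 × 114 = 134.4 → 134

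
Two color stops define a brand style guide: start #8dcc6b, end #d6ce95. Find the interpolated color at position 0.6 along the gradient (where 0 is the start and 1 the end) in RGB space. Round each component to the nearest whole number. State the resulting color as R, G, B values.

(185, 205, 132)

#8dcc6b → (141, 204, 107); #d6ce95 → (214, 206, 149).
R = 141 + 0.6 × (214 − 141) = 141 + 0.6 × 73 = 184.8 → 185
G = 204 + 0.6 × (206 − 204) = 204 + 0.6 × 2 = 205.2 → 205
B = 107 + 0.6 × (149 − 107) = 107 + 0.6 × 42 = 132.2 → 132
So the blended color is (185, 205, 132), about #b9cd84.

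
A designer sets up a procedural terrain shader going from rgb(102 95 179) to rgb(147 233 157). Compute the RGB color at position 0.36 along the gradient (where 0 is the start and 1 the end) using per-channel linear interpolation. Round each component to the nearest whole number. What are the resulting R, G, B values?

R = 102 + 0.36 × (147 − 102) = 102 + 0.36 × 45 = 118.2 → 118
G = 95 + 0.36 × (233 − 95) = 95 + 0.36 × 138 = 144.68 → 145
B = 179 + 0.36 × (157 − 179) = 179 + 0.36 × -22 = 171.08 → 171

(118, 145, 171)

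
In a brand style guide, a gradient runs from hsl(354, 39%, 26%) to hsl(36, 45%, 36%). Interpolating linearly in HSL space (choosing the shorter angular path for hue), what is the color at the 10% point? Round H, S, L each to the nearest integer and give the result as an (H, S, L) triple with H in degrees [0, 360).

(358, 40, 27)

Hue: 36 − 354 = -318°, but |-318| > 180 so the shorter arc goes the other way: Δh = -318 + 360 = 42°.
H = 354 + 0.1 × (42) = 358.2 → 358°
S = 39 + 0.1 × (45 − 39) = 39.6 → 40%
L = 26 + 0.1 × (36 − 26) = 27 → 27%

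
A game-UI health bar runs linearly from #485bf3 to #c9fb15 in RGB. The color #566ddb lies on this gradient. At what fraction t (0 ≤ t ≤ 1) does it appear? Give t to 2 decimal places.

Invert the lerp on the B channel (largest span, 222): t = (219 − 243) / (21 − 243) = -24/-222 = 0.10811.
Check on R: (86 − 72)/(201 − 72) = 0.1085 ✓

0.11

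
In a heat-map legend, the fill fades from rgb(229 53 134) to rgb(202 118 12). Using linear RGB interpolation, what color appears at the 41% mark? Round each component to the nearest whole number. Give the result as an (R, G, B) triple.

41% corresponds to t = 0.41.
R = 229 + 0.41 × (202 − 229) = 229 + 0.41 × -27 = 217.93 → 218
G = 53 + 0.41 × (118 − 53) = 53 + 0.41 × 65 = 79.65 → 80
B = 134 + 0.41 × (12 − 134) = 134 + 0.41 × -122 = 83.98 → 84
So the blended color is (218, 80, 84), about #da5054.

(218, 80, 84)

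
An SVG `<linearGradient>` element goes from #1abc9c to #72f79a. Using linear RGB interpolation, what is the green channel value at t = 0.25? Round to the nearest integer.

203

G₁ = 188 (from #1abc9c), G₂ = 247 (from #72f79a).
G = 188 + 0.25 × (247 − 188) = 202.75 → 203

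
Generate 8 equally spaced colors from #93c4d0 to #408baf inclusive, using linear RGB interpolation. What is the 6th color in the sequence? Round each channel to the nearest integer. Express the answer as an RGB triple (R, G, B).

(88, 155, 184)

With 8 swatches and endpoints inclusive, swatch 6 sits at t = (6 − 1)/(8 − 1) = 5/7 ≈ 0.7143.
#93c4d0 → (147, 196, 208); #408baf → (64, 139, 175).
R = 147 + 0.7143 × (64 − 147) = 87.713 → 88
G = 196 + 0.7143 × (139 − 196) = 155.285 → 155
B = 208 + 0.7143 × (175 − 208) = 184.428 → 184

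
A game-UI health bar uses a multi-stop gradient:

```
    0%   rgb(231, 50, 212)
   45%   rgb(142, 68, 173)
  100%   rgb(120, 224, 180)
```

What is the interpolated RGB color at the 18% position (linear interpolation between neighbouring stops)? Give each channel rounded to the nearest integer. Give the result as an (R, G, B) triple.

18% lies between the 0% and 45% stops, so the local fraction is t = (18 − 0)/(45 − 0) = 18/45 ≈ 0.4.
R = 231 + 0.4 × (142 − 231) = 195.4 → 195
G = 50 + 0.4 × (68 − 50) = 57.2 → 57
B = 212 + 0.4 × (173 − 212) = 196.4 → 196

(195, 57, 196)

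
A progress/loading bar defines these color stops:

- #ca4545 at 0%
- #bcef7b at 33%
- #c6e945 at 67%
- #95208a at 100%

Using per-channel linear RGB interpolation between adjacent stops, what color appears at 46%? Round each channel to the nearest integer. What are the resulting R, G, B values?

46% lies between the 33% and 67% stops, so the local fraction is t = (46 − 33)/(67 − 33) = 13/34 ≈ 0.3824.
#bcef7b → (188, 239, 123); #c6e945 → (198, 233, 69).
R = 188 + 0.3824 × (198 − 188) = 191.824 → 192
G = 239 + 0.3824 × (233 − 239) = 236.706 → 237
B = 123 + 0.3824 × (69 − 123) = 102.35 → 102

(192, 237, 102)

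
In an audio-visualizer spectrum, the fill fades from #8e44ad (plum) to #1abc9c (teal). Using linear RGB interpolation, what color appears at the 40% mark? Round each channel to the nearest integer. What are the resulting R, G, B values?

#8e44ad → (142, 68, 173); #1abc9c → (26, 188, 156).
40% corresponds to t = 0.4.
R = 142 + 0.4 × (26 − 142) = 142 + 0.4 × -116 = 95.6 → 96
G = 68 + 0.4 × (188 − 68) = 68 + 0.4 × 120 = 116 → 116
B = 173 + 0.4 × (156 − 173) = 173 + 0.4 × -17 = 166.2 → 166

(96, 116, 166)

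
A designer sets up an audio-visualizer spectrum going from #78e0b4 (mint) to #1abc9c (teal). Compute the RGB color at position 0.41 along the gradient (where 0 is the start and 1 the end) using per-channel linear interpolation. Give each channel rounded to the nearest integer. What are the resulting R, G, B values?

(81, 209, 170)

#78e0b4 → (120, 224, 180); #1abc9c → (26, 188, 156).
R = 120 + 0.41 × (26 − 120) = 120 + 0.41 × -94 = 81.46 → 81
G = 224 + 0.41 × (188 − 224) = 224 + 0.41 × -36 = 209.24 → 209
B = 180 + 0.41 × (156 − 180) = 180 + 0.41 × -24 = 170.16 → 170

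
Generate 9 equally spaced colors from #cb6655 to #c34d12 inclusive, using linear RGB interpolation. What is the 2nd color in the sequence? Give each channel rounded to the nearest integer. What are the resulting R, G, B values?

With 9 swatches and endpoints inclusive, swatch 2 sits at t = (2 − 1)/(9 − 1) = 1/8 ≈ 0.125.
#cb6655 → (203, 102, 85); #c34d12 → (195, 77, 18).
R = 203 + 0.125 × (195 − 203) = 202 → 202
G = 102 + 0.125 × (77 − 102) = 98.875 → 99
B = 85 + 0.125 × (18 − 85) = 76.625 → 77

(202, 99, 77)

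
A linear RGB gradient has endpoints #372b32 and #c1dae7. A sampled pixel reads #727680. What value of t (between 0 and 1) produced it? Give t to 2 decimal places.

0.43

Invert the lerp on the B channel (largest span, 181): t = (128 − 50) / (231 − 50) = 78/181 = 0.43094.
Check on R: (114 − 55)/(193 − 55) = 0.4275 ✓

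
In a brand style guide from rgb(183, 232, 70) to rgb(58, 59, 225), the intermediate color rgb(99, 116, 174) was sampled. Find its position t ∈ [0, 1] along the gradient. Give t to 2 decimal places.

Invert the lerp on the G channel (largest span, 173): t = (116 − 232) / (59 − 232) = -116/-173 = 0.67052.
Check on R: (99 − 183)/(58 − 183) = 0.672 ✓

0.67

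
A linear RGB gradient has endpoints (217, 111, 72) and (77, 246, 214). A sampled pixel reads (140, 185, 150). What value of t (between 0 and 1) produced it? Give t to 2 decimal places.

0.55

Invert the lerp on the B channel (largest span, 142): t = (150 − 72) / (214 − 72) = 78/142 = 0.5493.
Check on R: (140 − 217)/(77 − 217) = 0.55 ✓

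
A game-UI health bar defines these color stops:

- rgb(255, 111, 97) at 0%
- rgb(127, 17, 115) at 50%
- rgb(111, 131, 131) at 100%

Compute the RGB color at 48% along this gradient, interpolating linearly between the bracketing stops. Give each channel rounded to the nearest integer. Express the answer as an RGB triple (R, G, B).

(132, 21, 114)

48% lies between the 0% and 50% stops, so the local fraction is t = (48 − 0)/(50 − 0) = 48/50 ≈ 0.96.
R = 255 + 0.96 × (127 − 255) = 132.12 → 132
G = 111 + 0.96 × (17 − 111) = 20.76 → 21
B = 97 + 0.96 × (115 − 97) = 114.28 → 114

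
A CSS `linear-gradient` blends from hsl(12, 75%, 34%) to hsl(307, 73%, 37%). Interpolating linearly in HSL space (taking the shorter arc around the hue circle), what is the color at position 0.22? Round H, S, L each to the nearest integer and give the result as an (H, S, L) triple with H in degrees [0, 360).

(358, 75, 35)

Hue: 307 − 12 = 295°, but |295| > 180 so the shorter arc goes the other way: Δh = 295 − 360 = -65°.
H = 12 + 0.22 × (-65) = -2.3 → -2 → -2 mod 360 = 358°
S = 75 + 0.22 × (73 − 75) = 74.56 → 75%
L = 34 + 0.22 × (37 − 34) = 34.66 → 35%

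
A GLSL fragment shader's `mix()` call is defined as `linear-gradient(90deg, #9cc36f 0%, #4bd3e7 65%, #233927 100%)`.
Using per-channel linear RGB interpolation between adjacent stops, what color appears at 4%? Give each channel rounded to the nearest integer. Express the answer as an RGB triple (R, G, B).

(151, 196, 118)

4% lies between the 0% and 65% stops, so the local fraction is t = (4 − 0)/(65 − 0) = 4/65 ≈ 0.0615.
#9cc36f → (156, 195, 111); #4bd3e7 → (75, 211, 231).
R = 156 + 0.0615 × (75 − 156) = 151.018 → 151
G = 195 + 0.0615 × (211 − 195) = 195.984 → 196
B = 111 + 0.0615 × (231 − 111) = 118.38 → 118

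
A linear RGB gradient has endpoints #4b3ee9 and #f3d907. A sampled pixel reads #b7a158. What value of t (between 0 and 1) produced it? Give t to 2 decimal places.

Invert the lerp on the B channel (largest span, 226): t = (88 − 233) / (7 − 233) = -145/-226 = 0.64159.
Check on R: (183 − 75)/(243 − 75) = 0.6429 ✓

0.64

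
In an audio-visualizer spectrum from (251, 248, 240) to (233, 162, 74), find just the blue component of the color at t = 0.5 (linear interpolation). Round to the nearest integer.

157

B = 240 + 0.5 × (74 − 240) = 157 → 157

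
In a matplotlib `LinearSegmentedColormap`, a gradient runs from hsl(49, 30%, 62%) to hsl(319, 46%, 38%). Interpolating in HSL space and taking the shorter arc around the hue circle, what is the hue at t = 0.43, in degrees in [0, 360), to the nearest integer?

Hue: 319 − 49 = 270°, but |270| > 180 so the shorter arc goes the other way: Δh = 270 − 360 = -90°.
H = 49 + 0.43 × (-90) = 10.3 → 10°

10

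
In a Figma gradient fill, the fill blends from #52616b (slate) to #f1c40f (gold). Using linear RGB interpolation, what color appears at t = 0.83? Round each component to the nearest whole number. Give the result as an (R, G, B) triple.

#52616b → (82, 97, 107); #f1c40f → (241, 196, 15).
R = 82 + 0.83 × (241 − 82) = 82 + 0.83 × 159 = 213.97 → 214
G = 97 + 0.83 × (196 − 97) = 97 + 0.83 × 99 = 179.17 → 179
B = 107 + 0.83 × (15 − 107) = 107 + 0.83 × -92 = 30.64 → 31

(214, 179, 31)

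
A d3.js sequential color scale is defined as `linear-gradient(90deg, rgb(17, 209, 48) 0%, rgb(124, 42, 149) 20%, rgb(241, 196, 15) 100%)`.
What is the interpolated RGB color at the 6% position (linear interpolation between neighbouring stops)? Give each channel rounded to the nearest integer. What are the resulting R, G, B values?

6% lies between the 0% and 20% stops, so the local fraction is t = (6 − 0)/(20 − 0) = 6/20 ≈ 0.3.
R = 17 + 0.3 × (124 − 17) = 49.1 → 49
G = 209 + 0.3 × (42 − 209) = 158.9 → 159
B = 48 + 0.3 × (149 − 48) = 78.3 → 78

(49, 159, 78)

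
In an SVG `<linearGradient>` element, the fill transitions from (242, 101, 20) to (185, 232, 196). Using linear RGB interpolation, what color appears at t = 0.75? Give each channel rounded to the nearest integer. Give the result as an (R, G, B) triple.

(199, 199, 152)

R = 242 + 0.75 × (185 − 242) = 242 + 0.75 × -57 = 199.25 → 199
G = 101 + 0.75 × (232 − 101) = 101 + 0.75 × 131 = 199.25 → 199
B = 20 + 0.75 × (196 − 20) = 20 + 0.75 × 176 = 152 → 152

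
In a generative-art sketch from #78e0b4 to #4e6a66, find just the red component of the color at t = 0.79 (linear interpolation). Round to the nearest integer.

87

R₁ = 120 (from #78e0b4), R₂ = 78 (from #4e6a66).
R = 120 + 0.79 × (78 − 120) = 86.82 → 87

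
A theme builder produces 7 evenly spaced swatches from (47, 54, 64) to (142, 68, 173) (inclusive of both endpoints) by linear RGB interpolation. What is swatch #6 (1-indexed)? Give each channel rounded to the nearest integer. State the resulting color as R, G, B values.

With 7 swatches and endpoints inclusive, swatch 6 sits at t = (6 − 1)/(7 − 1) = 5/6 ≈ 0.8333.
R = 47 + 0.8333 × (142 − 47) = 126.163 → 126
G = 54 + 0.8333 × (68 − 54) = 65.666 → 66
B = 64 + 0.8333 × (173 − 64) = 154.83 → 155

(126, 66, 155)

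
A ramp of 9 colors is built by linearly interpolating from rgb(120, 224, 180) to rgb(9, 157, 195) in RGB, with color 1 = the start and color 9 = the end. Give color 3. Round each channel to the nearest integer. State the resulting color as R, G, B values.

With 9 swatches and endpoints inclusive, swatch 3 sits at t = (3 − 1)/(9 − 1) = 2/8 ≈ 0.25.
R = 120 + 0.25 × (9 − 120) = 92.25 → 92
G = 224 + 0.25 × (157 − 224) = 207.25 → 207
B = 180 + 0.25 × (195 − 180) = 183.75 → 184

(92, 207, 184)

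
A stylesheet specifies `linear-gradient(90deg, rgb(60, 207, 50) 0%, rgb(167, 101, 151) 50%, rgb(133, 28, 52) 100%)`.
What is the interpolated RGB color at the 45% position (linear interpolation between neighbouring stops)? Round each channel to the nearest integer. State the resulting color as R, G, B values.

(156, 112, 141)

45% lies between the 0% and 50% stops, so the local fraction is t = (45 − 0)/(50 − 0) = 45/50 ≈ 0.9.
R = 60 + 0.9 × (167 − 60) = 156.3 → 156
G = 207 + 0.9 × (101 − 207) = 111.6 → 112
B = 50 + 0.9 × (151 − 50) = 140.9 → 141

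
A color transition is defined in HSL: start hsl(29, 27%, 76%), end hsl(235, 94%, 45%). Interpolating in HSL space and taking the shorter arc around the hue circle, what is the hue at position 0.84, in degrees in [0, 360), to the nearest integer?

260

Hue: 235 − 29 = 206°, but |206| > 180 so the shorter arc goes the other way: Δh = 206 − 360 = -154°.
H = 29 + 0.84 × (-154) = -100.36 → -100 → -100 mod 360 = 260°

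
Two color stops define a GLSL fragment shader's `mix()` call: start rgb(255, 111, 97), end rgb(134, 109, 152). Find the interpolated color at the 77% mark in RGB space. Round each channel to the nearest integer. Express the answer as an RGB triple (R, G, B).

77% corresponds to t = 0.77.
R = 255 + 0.77 × (134 − 255) = 255 + 0.77 × -121 = 161.83 → 162
G = 111 + 0.77 × (109 − 111) = 111 + 0.77 × -2 = 109.46 → 109
B = 97 + 0.77 × (152 − 97) = 97 + 0.77 × 55 = 139.35 → 139

(162, 109, 139)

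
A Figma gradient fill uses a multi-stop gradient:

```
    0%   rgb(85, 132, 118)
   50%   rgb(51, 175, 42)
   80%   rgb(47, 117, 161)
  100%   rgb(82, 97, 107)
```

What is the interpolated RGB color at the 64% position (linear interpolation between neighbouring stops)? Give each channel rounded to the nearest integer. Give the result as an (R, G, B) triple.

(49, 148, 98)

64% lies between the 50% and 80% stops, so the local fraction is t = (64 − 50)/(80 − 50) = 14/30 ≈ 0.4667.
R = 51 + 0.4667 × (47 − 51) = 49.133 → 49
G = 175 + 0.4667 × (117 − 175) = 147.931 → 148
B = 42 + 0.4667 × (161 − 42) = 97.537 → 98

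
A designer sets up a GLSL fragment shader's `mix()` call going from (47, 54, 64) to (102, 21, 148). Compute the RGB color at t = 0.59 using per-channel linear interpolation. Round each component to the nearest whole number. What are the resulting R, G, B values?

(79, 35, 114)

R = 47 + 0.59 × (102 − 47) = 47 + 0.59 × 55 = 79.45 → 79
G = 54 + 0.59 × (21 − 54) = 54 + 0.59 × -33 = 34.53 → 35
B = 64 + 0.59 × (148 − 64) = 64 + 0.59 × 84 = 113.56 → 114
So the blended color is (79, 35, 114), about #4f2372.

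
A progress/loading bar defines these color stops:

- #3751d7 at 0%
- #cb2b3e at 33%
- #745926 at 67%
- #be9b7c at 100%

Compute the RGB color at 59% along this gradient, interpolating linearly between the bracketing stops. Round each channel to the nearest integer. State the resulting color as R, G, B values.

59% lies between the 33% and 67% stops, so the local fraction is t = (59 − 33)/(67 − 33) = 26/34 ≈ 0.7647.
#cb2b3e → (203, 43, 62); #745926 → (116, 89, 38).
R = 203 + 0.7647 × (116 − 203) = 136.471 → 136
G = 43 + 0.7647 × (89 − 43) = 78.176 → 78
B = 62 + 0.7647 × (38 − 62) = 43.647 → 44

(136, 78, 44)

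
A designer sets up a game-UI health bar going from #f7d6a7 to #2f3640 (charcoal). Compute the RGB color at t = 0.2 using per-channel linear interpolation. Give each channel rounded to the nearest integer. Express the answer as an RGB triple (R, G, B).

(207, 182, 146)

#f7d6a7 → (247, 214, 167); #2f3640 → (47, 54, 64).
R = 247 + 0.2 × (47 − 247) = 247 + 0.2 × -200 = 207 → 207
G = 214 + 0.2 × (54 − 214) = 214 + 0.2 × -160 = 182 → 182
B = 167 + 0.2 × (64 − 167) = 167 + 0.2 × -103 = 146.4 → 146
So the blended color is (207, 182, 146), about #cfb692.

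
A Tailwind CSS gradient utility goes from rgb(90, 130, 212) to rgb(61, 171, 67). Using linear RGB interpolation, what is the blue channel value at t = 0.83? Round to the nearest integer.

92

B = 212 + 0.83 × (67 − 212) = 91.65 → 92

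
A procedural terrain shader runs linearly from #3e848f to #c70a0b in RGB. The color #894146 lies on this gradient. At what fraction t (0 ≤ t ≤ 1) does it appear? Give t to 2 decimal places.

0.55

Invert the lerp on the R channel (largest span, 137): t = (137 − 62) / (199 − 62) = 75/137 = 0.54745.
Check on G: (65 − 132)/(10 − 132) = 0.5492 ✓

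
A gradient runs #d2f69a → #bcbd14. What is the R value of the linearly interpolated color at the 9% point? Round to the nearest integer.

208

R₁ = 210 (from #d2f69a), R₂ = 188 (from #bcbd14).
R = 210 + 0.09 × (188 − 210) = 208.02 → 208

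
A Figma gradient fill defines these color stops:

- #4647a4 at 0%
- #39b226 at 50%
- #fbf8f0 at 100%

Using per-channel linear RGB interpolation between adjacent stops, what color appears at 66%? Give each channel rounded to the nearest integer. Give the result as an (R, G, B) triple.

66% lies between the 50% and 100% stops, so the local fraction is t = (66 − 50)/(100 − 50) = 16/50 ≈ 0.32.
#39b226 → (57, 178, 38); #fbf8f0 → (251, 248, 240).
R = 57 + 0.32 × (251 − 57) = 119.08 → 119
G = 178 + 0.32 × (248 − 178) = 200.4 → 200
B = 38 + 0.32 × (240 − 38) = 102.64 → 103

(119, 200, 103)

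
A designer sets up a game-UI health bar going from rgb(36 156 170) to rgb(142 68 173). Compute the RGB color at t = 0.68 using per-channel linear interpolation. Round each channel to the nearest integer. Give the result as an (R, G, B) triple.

R = 36 + 0.68 × (142 − 36) = 36 + 0.68 × 106 = 108.08 → 108
G = 156 + 0.68 × (68 − 156) = 156 + 0.68 × -88 = 96.16 → 96
B = 170 + 0.68 × (173 − 170) = 170 + 0.68 × 3 = 172.04 → 172

(108, 96, 172)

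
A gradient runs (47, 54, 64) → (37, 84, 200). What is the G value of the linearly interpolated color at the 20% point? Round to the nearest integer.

60

G = 54 + 0.2 × (84 − 54) = 60 → 60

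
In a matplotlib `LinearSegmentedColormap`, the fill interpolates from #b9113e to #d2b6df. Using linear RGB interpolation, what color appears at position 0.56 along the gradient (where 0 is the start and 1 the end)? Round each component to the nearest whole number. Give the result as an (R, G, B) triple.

#b9113e → (185, 17, 62); #d2b6df → (210, 182, 223).
R = 185 + 0.56 × (210 − 185) = 185 + 0.56 × 25 = 199 → 199
G = 17 + 0.56 × (182 − 17) = 17 + 0.56 × 165 = 109.4 → 109
B = 62 + 0.56 × (223 − 62) = 62 + 0.56 × 161 = 152.16 → 152

(199, 109, 152)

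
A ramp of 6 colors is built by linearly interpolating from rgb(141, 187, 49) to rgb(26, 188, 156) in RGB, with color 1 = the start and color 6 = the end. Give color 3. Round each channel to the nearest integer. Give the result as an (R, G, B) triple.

(95, 187, 92)

With 6 swatches and endpoints inclusive, swatch 3 sits at t = (3 − 1)/(6 − 1) = 2/5 ≈ 0.4.
R = 141 + 0.4 × (26 − 141) = 95 → 95
G = 187 + 0.4 × (188 − 187) = 187.4 → 187
B = 49 + 0.4 × (156 − 49) = 91.8 → 92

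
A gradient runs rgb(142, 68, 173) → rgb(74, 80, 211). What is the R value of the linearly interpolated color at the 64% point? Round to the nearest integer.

R = 142 + 0.64 × (74 − 142) = 98.48 → 98

98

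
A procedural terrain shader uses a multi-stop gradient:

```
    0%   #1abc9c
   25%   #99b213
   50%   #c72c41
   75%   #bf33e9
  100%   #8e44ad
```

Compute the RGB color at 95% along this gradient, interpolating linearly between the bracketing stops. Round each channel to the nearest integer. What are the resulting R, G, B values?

95% lies between the 75% and 100% stops, so the local fraction is t = (95 − 75)/(100 − 75) = 20/25 ≈ 0.8.
#bf33e9 → (191, 51, 233); #8e44ad → (142, 68, 173).
R = 191 + 0.8 × (142 − 191) = 151.8 → 152
G = 51 + 0.8 × (68 − 51) = 64.6 → 65
B = 233 + 0.8 × (173 − 233) = 185 → 185

(152, 65, 185)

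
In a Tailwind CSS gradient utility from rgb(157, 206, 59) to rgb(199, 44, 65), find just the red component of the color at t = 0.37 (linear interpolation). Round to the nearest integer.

173

R = 157 + 0.37 × (199 − 157) = 172.54 → 173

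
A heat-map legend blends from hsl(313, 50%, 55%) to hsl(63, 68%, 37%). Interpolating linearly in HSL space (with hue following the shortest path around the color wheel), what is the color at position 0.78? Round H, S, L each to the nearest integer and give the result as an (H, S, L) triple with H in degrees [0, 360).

(39, 64, 41)

Hue: 63 − 313 = -250°, but |-250| > 180 so the shorter arc goes the other way: Δh = -250 + 360 = 110°.
H = 313 + 0.78 × (110) = 398.8 → 399 → 399 mod 360 = 39°
S = 50 + 0.78 × (68 − 50) = 64.04 → 64%
L = 55 + 0.78 × (37 − 55) = 40.96 → 41%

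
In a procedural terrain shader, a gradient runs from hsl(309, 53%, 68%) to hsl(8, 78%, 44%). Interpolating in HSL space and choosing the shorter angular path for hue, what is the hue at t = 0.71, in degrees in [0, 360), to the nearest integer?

Hue: 8 − 309 = -301°, but |-301| > 180 so the shorter arc goes the other way: Δh = -301 + 360 = 59°.
H = 309 + 0.71 × (59) = 350.89 → 351°

351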